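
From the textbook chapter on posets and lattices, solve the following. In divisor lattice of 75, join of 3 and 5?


In a divisor lattice, join = lcm (least common multiple).
gcd(3,5) = 1
lcm(3,5) = 3*5/gcd = 15/1 = 15


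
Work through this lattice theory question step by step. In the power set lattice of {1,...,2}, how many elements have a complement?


An element a is complemented if some b has a meet b = bottom, a join b = top.
every subset A has complement S\A, so all elements are complemented.
Complemented elements: {}, {1}, {2}, {1,2}
Count: 4


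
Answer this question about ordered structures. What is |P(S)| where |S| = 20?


Power set = 2^n.
2^20 = 1048576


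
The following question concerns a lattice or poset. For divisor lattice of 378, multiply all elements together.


Divisors of 378: [1, 2, 3, 6, 7, 9, 14, 18, 21, 27, 42, 54, 63, 126, 189, 378]
Product = n^(d(n)/2) = 378^(16/2)
Product = 416806419029812551936


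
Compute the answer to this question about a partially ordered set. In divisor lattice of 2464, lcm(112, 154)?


Join=lcm.
gcd(112,154)=14
lcm=1232


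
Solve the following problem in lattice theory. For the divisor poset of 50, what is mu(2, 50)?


In a divisor lattice, mu(a,b) = mu(b/a) where mu is the classical Mobius function.
b/a = 50/2 = 25
Prime factorization of 25: primes [5]
25 is not squarefree, so mu(25) = 0


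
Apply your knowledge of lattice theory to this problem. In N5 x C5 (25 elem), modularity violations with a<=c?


Modular law: if a <= c then a v (b ^ c) = (a v b) ^ c.
Check all triples (a,b,c) with a <= c among 25 elements.
  e.g. a=(a,0), b=(c,0), c=(b,0): lhs=(a,0) != rhs=(b,0)
  e.g. a=(a,0), b=(c,1), c=(b,0): lhs=(a,0) != rhs=(b,0)
Total violating triples: 75


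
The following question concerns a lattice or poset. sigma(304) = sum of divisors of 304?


sigma(n) = sum of divisors.
Divisors of 304: [1, 2, 4, 8, 16, 19, 38, 76, 152, 304]
Sum = 620


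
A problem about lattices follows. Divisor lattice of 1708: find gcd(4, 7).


In a divisor lattice, meet = gcd (greatest common divisor).
By Euclidean algorithm or factoring: gcd(4,7) = 1


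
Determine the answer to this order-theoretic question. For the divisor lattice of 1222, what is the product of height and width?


Height = length of longest chain minus 1; width = size of largest antichain.
A maximum chain: 1 | 47 | 611 | 1222  (height 3).
A maximum antichain: {2, 13, 47}  (width 3).
Product = 3 * 3 = 9


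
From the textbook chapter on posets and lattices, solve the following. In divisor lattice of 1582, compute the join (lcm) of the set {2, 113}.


In a divisor lattice, join = lcm (least common multiple).
Compute lcm iteratively: start with first element, then lcm(current, next).
Elements: [2, 113]
lcm(2,113) = 226
Final lcm = 226


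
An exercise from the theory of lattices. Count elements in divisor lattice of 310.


Divisors of 310: [1, 2, 5, 10, 31, 62, 155, 310]
Count: 8


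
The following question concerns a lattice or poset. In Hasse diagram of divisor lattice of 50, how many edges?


A cover relation a -< b holds when a < b with no c strictly between.
Cover relations:
  1 -< 2
  1 -< 5
  2 -< 10
  5 -< 10
  5 -< 25
  10 -< 50
  25 -< 50
Total: 7


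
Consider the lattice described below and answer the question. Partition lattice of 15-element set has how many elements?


B(n) = number of set partitions of an n-element set.
B(n) satisfies the recurrence: B(n+1) = sum_k C(n,k)*B(k).
B(15) = 1382958545


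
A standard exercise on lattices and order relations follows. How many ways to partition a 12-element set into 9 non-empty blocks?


S(n,k) = k*S(n-1,k) + S(n-1,k-1).
S(11,9) = 1155, S(11,8) = 11880
S(12,9) = 9*1155 + 11880 = 10395 + 11880
S(12,9) = 22275


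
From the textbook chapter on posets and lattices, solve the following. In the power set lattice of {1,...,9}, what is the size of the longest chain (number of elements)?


A chain is a totally ordered subset; we count the number of elements in a maximum chain.
Compute, for each element x, the size of the longest chain ending at x:
  {}: 1
  {1}: 2
  {2}: 2
  {3}: 2
  {4}: 2
  {5}: 2
  ...
A maximum chain: {} < {1} < {1,2} < {1,2,3} < {1,2,3,4} < {1,2,3,4,5} < {1,2,3,4,5,6} < {1,2,3,4,5,6,7} < {1,2,3,4,5,6,7,8} < {1,2,3,4,5,6,7,8,9}
Number of elements in the longest chain: 10


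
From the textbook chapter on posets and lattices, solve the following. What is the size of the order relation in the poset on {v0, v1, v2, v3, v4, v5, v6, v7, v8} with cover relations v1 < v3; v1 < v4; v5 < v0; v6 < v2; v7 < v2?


The order relation is {(a,b) : a <= b}, reflexive so it includes (a,a).
Examples: (v0,v0), (v1,v1), (v1,v3), (v1,v4), (v2,v2), ...
Total ordered pairs: 14


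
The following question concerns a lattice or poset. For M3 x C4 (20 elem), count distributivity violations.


Distributive law: a ^ (b v c) = (a ^ b) v (a ^ c).
Check all 20^3 = 8000 ordered triples (a,b,c).
  e.g. a=(a1,0), b=(a2,0), c=(a3,0): lhs=(a1,0) != rhs=(0,0)
  e.g. a=(a1,0), b=(a2,0), c=(a3,1): lhs=(a1,0) != rhs=(0,0)
Total violating triples: 384


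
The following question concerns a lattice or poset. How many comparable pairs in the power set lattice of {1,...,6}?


A comparable pair {a,b} has a < b or b < a in the order.
Count unordered pairs where one element is strictly below the other.
Examples: {{},{1}}, {{},{2}}, {{},{3}}, {{},{4}}, ...
Total comparable pairs: 665


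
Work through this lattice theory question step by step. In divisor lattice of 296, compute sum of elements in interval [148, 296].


Interval [148,296] in divisors of 296: [148, 296]
Sum = 444


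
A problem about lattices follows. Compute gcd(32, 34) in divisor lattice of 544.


In a divisor lattice, meet = gcd (greatest common divisor).
By Euclidean algorithm or factoring: gcd(32,34) = 2


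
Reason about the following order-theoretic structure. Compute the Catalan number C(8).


C(n) = C(2n, n) / (n+1).
C(16, 8) = 12870
C(8) = 12870 / 9 = 1430


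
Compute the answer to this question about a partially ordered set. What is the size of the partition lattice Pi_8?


B(n) = number of set partitions of an n-element set.
B(n) satisfies the recurrence: B(n+1) = sum_k C(n,k)*B(k).
B(8) = 4140


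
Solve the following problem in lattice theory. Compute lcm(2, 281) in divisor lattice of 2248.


In a divisor lattice, join = lcm (least common multiple).
gcd(2,281) = 1
lcm(2,281) = 2*281/gcd = 562/1 = 562


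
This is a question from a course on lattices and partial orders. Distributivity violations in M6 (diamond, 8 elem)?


Distributive law: a ^ (b v c) = (a ^ b) v (a ^ c).
Check all 8^3 = 512 ordered triples (a,b,c).
  e.g. a=a1, b=a2, c=a3: lhs=a1 != rhs=0
  e.g. a=a1, b=a2, c=a4: lhs=a1 != rhs=0
Total violating triples: 120


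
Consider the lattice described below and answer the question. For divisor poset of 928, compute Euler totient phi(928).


phi(n) = n * prod_{p|n} (1 - 1/p).
Prime divisors of 928: [2, 29]
phi(928) = 928 * (1 - 1/2) * (1 - 1/29)
phi(928) = 448


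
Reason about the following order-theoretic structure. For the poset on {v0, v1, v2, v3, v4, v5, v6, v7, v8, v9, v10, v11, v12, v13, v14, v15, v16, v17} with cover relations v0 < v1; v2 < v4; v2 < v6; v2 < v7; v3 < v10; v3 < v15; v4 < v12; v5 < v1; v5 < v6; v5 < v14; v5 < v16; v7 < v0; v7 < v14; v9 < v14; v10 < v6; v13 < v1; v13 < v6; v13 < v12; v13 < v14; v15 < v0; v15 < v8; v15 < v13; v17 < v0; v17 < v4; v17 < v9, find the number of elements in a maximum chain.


A chain is a totally ordered subset; we count the number of elements in a maximum chain.
Compute, for each element x, the size of the longest chain ending at x:
  v2: 1
  v3: 1
  v5: 1
  v11: 1
  v17: 1
  v7: 2
  ...
A maximum chain: v2 < v7 < v0 < v1
Number of elements in the longest chain: 4


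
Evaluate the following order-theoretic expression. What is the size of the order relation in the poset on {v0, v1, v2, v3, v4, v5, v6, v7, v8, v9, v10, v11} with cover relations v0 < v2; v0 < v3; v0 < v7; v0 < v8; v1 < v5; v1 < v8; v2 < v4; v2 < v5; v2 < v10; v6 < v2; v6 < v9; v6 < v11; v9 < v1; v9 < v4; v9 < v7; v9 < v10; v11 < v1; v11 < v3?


The order relation is {(a,b) : a <= b}, reflexive so it includes (a,a).
Examples: (v0,v0), (v0,v10), (v0,v2), (v0,v3), (v0,v4), ...
Total ordered pairs: 44


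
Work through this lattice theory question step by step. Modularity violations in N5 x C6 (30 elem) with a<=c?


Modular law: if a <= c then a v (b ^ c) = (a v b) ^ c.
Check all triples (a,b,c) with a <= c among 30 elements.
  e.g. a=(a,0), b=(c,0), c=(b,0): lhs=(a,0) != rhs=(b,0)
  e.g. a=(a,0), b=(c,1), c=(b,0): lhs=(a,0) != rhs=(b,0)
Total violating triples: 126


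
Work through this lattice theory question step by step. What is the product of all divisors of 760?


Divisors of 760: [1, 2, 4, 5, 8, 10, 19, 20, 38, 40, 76, 95, 152, 190, 380, 760]
Product = n^(d(n)/2) = 760^(16/2)
Product = 111303478745497600000000


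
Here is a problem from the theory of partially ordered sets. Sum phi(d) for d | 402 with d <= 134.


Divisors of 402 up to 134: [1, 2, 3, 6, 67, 134]
phi values: [1, 1, 2, 2, 66, 66]
Sum = 138


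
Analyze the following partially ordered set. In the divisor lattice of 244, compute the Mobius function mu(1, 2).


In a divisor lattice, mu(a,b) = mu(b/a) where mu is the classical Mobius function.
b/a = 2/1 = 2
Prime factorization of 2: primes [2]
2 is squarefree with 1 prime factor(s), so mu(2) = (-1)^1 = -1


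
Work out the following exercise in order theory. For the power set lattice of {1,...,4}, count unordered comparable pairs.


A comparable pair {a,b} has a < b or b < a in the order.
Count unordered pairs where one element is strictly below the other.
Examples: {{},{1}}, {{},{2}}, {{},{3}}, {{},{4}}, ...
Total comparable pairs: 65


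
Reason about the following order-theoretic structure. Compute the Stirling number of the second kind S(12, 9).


S(n,k) = k*S(n-1,k) + S(n-1,k-1).
S(11,9) = 1155, S(11,8) = 11880
S(12,9) = 9*1155 + 11880 = 10395 + 11880
S(12,9) = 22275


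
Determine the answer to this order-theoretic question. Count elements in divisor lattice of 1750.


Divisors of 1750: [1, 2, 5, 7, 10, 14, 25, 35, 50, 70, 125, 175, 250, 350, 875, 1750]
Count: 16


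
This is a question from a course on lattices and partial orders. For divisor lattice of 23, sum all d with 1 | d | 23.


Interval [1,23] in divisors of 23: [1, 23]
Sum = 24


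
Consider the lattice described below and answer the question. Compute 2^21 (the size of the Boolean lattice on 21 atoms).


Power set = 2^n.
2^21 = 2097152


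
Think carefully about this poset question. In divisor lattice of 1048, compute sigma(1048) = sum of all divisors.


sigma(n) = sum of divisors.
Divisors of 1048: [1, 2, 4, 8, 131, 262, 524, 1048]
Sum = 1980


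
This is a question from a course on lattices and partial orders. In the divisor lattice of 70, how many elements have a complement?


An element a is complemented if some b has a meet b = bottom, a join b = top.
a is complemented iff gcd(a, n/a)=1, i.e. a is a unitary divisor of 70.
Complemented elements: 1, 2, 5, 7, 10, 14, ... (2 more)
Count: 8


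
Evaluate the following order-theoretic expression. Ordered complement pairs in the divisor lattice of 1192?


Complement pair (a,b): a meet b = bottom, a join b = top.
Here: gcd(a,b)=1 and lcm(a,b)=1192, i.e. a*b=1192 with a,b coprime.
Pairs found: (1,1192), (8,149), (149,8), (1192,1)
Total ordered pairs: 4


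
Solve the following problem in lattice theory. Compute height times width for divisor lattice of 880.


Height = length of longest chain minus 1; width = size of largest antichain.
A maximum chain: 1 | 11 | 55 | 110 | 220 | 440 | 880  (height 6).
A maximum antichain: {4, 10, 22, 55}  (width 4).
Product = 6 * 4 = 24


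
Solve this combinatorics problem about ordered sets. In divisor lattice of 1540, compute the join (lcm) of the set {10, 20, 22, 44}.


In a divisor lattice, join = lcm (least common multiple).
Compute lcm iteratively: start with first element, then lcm(current, next).
Elements: [10, 20, 22, 44]
lcm(10,20) = 20
lcm(20,22) = 220
lcm(220,44) = 220
Final lcm = 220


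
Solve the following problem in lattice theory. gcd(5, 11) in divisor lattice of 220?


Meet=gcd.
gcd(5,11)=1


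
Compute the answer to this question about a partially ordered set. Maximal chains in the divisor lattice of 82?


A maximal chain goes from the minimum element to a maximal element via cover relations.
Counting all min-to-max paths in the cover graph.
Total maximal chains: 2


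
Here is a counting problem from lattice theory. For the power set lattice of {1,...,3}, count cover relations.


A cover relation a -< b holds when a < b with no c strictly between.
Cover relations:
  {} -< {1}
  {} -< {2}
  {} -< {3}
  {1} -< {1,2}
  {1} -< {1,3}
  {2} -< {1,2}
  {2} -< {2,3}
  {3} -< {1,3}
  ...4 more
Total: 12


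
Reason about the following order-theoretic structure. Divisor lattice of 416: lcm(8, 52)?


Join=lcm.
gcd(8,52)=4
lcm=104


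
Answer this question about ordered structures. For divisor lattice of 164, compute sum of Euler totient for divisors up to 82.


Divisors of 164 up to 82: [1, 2, 4, 41, 82]
phi values: [1, 1, 2, 40, 40]
Sum = 84


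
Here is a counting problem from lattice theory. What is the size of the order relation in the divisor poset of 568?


The order relation is {(a,b) : a <= b}, reflexive so it includes (a,a).
Examples: (1,1), (1,142), (1,2), (1,284), (1,4), ...
Total ordered pairs: 30


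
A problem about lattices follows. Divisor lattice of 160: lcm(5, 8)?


Join=lcm.
gcd(5,8)=1
lcm=40


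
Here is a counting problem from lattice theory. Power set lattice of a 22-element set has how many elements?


Power set = 2^n.
2^22 = 4194304


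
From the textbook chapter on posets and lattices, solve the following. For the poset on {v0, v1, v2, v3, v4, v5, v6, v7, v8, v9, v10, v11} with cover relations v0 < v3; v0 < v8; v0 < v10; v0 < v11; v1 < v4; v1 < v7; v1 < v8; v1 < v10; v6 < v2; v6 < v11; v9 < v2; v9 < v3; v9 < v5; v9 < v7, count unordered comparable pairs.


A comparable pair {a,b} has a < b or b < a in the order.
Count unordered pairs where one element is strictly below the other.
Examples: {v0,v3}, {v0,v8}, {v0,v10}, {v0,v11}, ...
Total comparable pairs: 14


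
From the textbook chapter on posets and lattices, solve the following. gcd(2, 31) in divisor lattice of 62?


Meet=gcd.
gcd(2,31)=1


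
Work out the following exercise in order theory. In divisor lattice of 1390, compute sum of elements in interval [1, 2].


Interval [1,2] in divisors of 1390: [1, 2]
Sum = 3


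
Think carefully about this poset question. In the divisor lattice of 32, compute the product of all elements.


Divisors of 32: [1, 2, 4, 8, 16, 32]
Product = n^(d(n)/2) = 32^(6/2)
Product = 32768


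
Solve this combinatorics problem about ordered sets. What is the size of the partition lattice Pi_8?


B(n) = number of set partitions of an n-element set.
B(n) satisfies the recurrence: B(n+1) = sum_k C(n,k)*B(k).
B(8) = 4140


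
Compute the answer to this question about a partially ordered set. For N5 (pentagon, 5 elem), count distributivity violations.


Distributive law: a ^ (b v c) = (a ^ b) v (a ^ c).
Check all 5^3 = 125 ordered triples (a,b,c).
  e.g. a=b, b=a, c=c: lhs=b != rhs=a
  e.g. a=b, b=c, c=a: lhs=b != rhs=a
Total violating triples: 2


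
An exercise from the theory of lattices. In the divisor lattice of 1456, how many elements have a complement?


An element a is complemented if some b has a meet b = bottom, a join b = top.
a is complemented iff gcd(a, n/a)=1, i.e. a is a unitary divisor of 1456.
Complemented elements: 1, 7, 13, 16, 91, 112, ... (2 more)
Count: 8


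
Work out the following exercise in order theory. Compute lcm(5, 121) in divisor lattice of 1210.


In a divisor lattice, join = lcm (least common multiple).
gcd(5,121) = 1
lcm(5,121) = 5*121/gcd = 605/1 = 605


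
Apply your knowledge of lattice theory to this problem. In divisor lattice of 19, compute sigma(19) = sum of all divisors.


sigma(n) = sum of divisors.
Divisors of 19: [1, 19]
Sum = 20


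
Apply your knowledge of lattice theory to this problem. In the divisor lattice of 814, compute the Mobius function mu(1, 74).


In a divisor lattice, mu(a,b) = mu(b/a) where mu is the classical Mobius function.
b/a = 74/1 = 74
Prime factorization of 74: primes [2, 37]
74 is squarefree with 2 prime factor(s), so mu(74) = (-1)^2 = 1


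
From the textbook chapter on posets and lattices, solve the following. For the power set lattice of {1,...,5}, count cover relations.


A cover relation a -< b holds when a < b with no c strictly between.
Cover relations:
  {} -< {1}
  {} -< {2}
  {} -< {3}
  {} -< {4}
  {} -< {5}
  {1} -< {1,2}
  {1} -< {1,3}
  {1} -< {1,4}
  ...72 more
Total: 80


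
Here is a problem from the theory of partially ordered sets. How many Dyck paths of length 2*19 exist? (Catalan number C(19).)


C(n) = C(2n, n) / (n+1).
C(38, 19) = 35345263800
C(19) = 35345263800 / 20 = 1767263190


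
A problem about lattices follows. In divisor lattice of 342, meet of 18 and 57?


In a divisor lattice, meet = gcd (greatest common divisor).
By Euclidean algorithm or factoring: gcd(18,57) = 3


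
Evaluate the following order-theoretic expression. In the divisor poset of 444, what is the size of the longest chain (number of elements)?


A chain is a totally ordered subset; we count the number of elements in a maximum chain.
Compute, for each element x, the size of the longest chain ending at x:
  1: 1
  2: 2
  3: 2
  37: 2
  4: 3
  6: 3
  ...
A maximum chain: 1 < 2 < 4 < 12 < 444
Number of elements in the longest chain: 5


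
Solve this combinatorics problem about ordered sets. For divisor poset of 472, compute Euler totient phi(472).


phi(n) = n * prod_{p|n} (1 - 1/p).
Prime divisors of 472: [2, 59]
phi(472) = 472 * (1 - 1/2) * (1 - 1/59)
phi(472) = 232


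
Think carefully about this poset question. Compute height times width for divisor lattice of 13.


Height = length of longest chain minus 1; width = size of largest antichain.
A maximum chain: 1 | 13  (height 1).
A maximum antichain: {1}  (width 1).
Product = 1 * 1 = 1


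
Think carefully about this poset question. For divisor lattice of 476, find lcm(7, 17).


In a divisor lattice, join = lcm (least common multiple).
Compute lcm iteratively: start with first element, then lcm(current, next).
Elements: [7, 17]
lcm(7,17) = 119
Final lcm = 119


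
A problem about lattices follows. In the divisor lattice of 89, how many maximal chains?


A maximal chain goes from the minimum element to a maximal element via cover relations.
Counting all min-to-max paths in the cover graph.
Total maximal chains: 1


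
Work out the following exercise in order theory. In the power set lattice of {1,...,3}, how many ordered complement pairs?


Complement pair (a,b): a meet b = bottom, a join b = top.
Here: A intersect B = {} and A union B = {1,...,3}.
Pairs found: ({},{1,2,3}), ({1},{2,3}), ({2},{1,3}), ({3},{1,2}), ... (4 more)
Total ordered pairs: 8


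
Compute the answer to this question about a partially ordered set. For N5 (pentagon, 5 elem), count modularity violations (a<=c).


Modular law: if a <= c then a v (b ^ c) = (a v b) ^ c.
Check all triples (a,b,c) with a <= c among 5 elements.
  e.g. a=a, b=c, c=b: lhs=a != rhs=b
Total violating triples: 1


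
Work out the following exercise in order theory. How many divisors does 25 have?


Divisors of 25: [1, 5, 25]
Count: 3


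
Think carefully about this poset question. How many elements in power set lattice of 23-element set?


Power set = 2^n.
2^23 = 8388608


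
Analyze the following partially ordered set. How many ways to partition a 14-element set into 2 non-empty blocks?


S(n,k) = k*S(n-1,k) + S(n-1,k-1).
S(13,2) = 4095, S(13,1) = 1
S(14,2) = 2*4095 + 1 = 8190 + 1
S(14,2) = 8191


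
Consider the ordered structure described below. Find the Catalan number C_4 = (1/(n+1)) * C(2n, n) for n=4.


C(n) = C(2n, n) / (n+1).
C(8, 4) = 70
C(4) = 70 / 5 = 14


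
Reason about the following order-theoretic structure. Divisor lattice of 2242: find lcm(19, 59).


In a divisor lattice, join = lcm (least common multiple).
gcd(19,59) = 1
lcm(19,59) = 19*59/gcd = 1121/1 = 1121


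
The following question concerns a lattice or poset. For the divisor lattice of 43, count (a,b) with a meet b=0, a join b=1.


Complement pair (a,b): a meet b = bottom, a join b = top.
Here: gcd(a,b)=1 and lcm(a,b)=43, i.e. a*b=43 with a,b coprime.
Pairs found: (1,43), (43,1)
Total ordered pairs: 2


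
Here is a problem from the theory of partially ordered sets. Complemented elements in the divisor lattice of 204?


An element a is complemented if some b has a meet b = bottom, a join b = top.
a is complemented iff gcd(a, n/a)=1, i.e. a is a unitary divisor of 204.
Complemented elements: 1, 3, 4, 12, 17, 51, ... (2 more)
Count: 8


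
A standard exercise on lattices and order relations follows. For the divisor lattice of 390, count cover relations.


A cover relation a -< b holds when a < b with no c strictly between.
Cover relations:
  1 -< 2
  1 -< 3
  1 -< 5
  1 -< 13
  2 -< 6
  2 -< 10
  2 -< 26
  3 -< 6
  ...24 more
Total: 32


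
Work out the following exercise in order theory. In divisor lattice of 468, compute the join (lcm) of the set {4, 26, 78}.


In a divisor lattice, join = lcm (least common multiple).
Compute lcm iteratively: start with first element, then lcm(current, next).
Elements: [4, 26, 78]
lcm(4,26) = 52
lcm(52,78) = 156
Final lcm = 156


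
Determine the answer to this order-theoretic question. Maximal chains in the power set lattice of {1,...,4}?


A maximal chain goes from the minimum element to a maximal element via cover relations.
Counting all min-to-max paths in the cover graph.
Total maximal chains: 24


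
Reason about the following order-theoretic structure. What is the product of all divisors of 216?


Divisors of 216: [1, 2, 3, 4, 6, 8, 9, 12, 18, 24, 27, 36, 54, 72, 108, 216]
Product = n^(d(n)/2) = 216^(16/2)
Product = 4738381338321616896


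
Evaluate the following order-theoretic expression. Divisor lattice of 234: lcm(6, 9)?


Join=lcm.
gcd(6,9)=3
lcm=18


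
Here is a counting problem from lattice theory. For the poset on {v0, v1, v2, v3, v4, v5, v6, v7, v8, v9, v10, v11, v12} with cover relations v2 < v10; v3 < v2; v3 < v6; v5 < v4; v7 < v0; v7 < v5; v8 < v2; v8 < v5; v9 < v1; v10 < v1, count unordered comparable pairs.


A comparable pair {a,b} has a < b or b < a in the order.
Count unordered pairs where one element is strictly below the other.
Examples: {v0,v7}, {v1,v2}, {v1,v3}, {v1,v8}, ...
Total comparable pairs: 17


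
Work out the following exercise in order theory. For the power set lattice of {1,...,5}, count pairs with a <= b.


The order relation is {(a,b) : a <= b}, reflexive so it includes (a,a).
Examples: ({},{}), ({},{1,2}), ({},{1,2,3}), ({},{1,2,3,4}), ({},{1,2,3,4,5}), ...
Total ordered pairs: 243


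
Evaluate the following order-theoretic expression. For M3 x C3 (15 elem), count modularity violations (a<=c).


Modular law: if a <= c then a v (b ^ c) = (a v b) ^ c.
Check all triples (a,b,c) with a <= c among 15 elements.
This lattice is modular (diamonds M_m and their chain-products are modular).
Total violating triples: 0


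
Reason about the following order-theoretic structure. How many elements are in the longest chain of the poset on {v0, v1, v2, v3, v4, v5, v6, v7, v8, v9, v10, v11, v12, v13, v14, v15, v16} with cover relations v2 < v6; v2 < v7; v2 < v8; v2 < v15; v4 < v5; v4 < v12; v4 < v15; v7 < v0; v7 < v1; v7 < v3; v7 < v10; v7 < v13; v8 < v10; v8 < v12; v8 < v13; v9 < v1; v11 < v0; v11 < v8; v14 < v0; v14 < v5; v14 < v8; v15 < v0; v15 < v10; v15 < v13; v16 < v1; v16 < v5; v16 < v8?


A chain is a totally ordered subset; we count the number of elements in a maximum chain.
Compute, for each element x, the size of the longest chain ending at x:
  v2: 1
  v4: 1
  v9: 1
  v11: 1
  v14: 1
  v16: 1
  ...
A maximum chain: v2 < v7 < v0
Number of elements in the longest chain: 3


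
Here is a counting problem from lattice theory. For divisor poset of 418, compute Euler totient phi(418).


phi(n) = n * prod_{p|n} (1 - 1/p).
Prime divisors of 418: [2, 11, 19]
phi(418) = 418 * (1 - 1/2) * (1 - 1/11) * (1 - 1/19)
phi(418) = 180


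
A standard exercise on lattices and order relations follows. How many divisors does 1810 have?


Divisors of 1810: [1, 2, 5, 10, 181, 362, 905, 1810]
Count: 8


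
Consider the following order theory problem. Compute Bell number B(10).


B(n) = number of set partitions of an n-element set.
B(n) satisfies the recurrence: B(n+1) = sum_k C(n,k)*B(k).
B(10) = 115975


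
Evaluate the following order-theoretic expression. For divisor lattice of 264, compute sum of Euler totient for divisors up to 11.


Divisors of 264 up to 11: [1, 2, 3, 4, 6, 8, 11]
phi values: [1, 1, 2, 2, 2, 4, 10]
Sum = 22


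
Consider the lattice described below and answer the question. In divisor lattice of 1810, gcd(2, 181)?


Meet=gcd.
gcd(2,181)=1


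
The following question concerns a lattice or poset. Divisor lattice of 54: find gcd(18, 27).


In a divisor lattice, meet = gcd (greatest common divisor).
By Euclidean algorithm or factoring: gcd(18,27) = 9


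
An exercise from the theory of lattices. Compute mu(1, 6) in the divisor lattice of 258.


In a divisor lattice, mu(a,b) = mu(b/a) where mu is the classical Mobius function.
b/a = 6/1 = 6
Prime factorization of 6: primes [2, 3]
6 is squarefree with 2 prime factor(s), so mu(6) = (-1)^2 = 1


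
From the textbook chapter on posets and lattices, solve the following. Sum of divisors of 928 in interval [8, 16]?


Interval [8,16] in divisors of 928: [8, 16]
Sum = 24


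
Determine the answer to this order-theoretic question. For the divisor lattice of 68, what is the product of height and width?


Height = length of longest chain minus 1; width = size of largest antichain.
A maximum chain: 1 | 17 | 34 | 68  (height 3).
A maximum antichain: {2, 17}  (width 2).
Product = 3 * 2 = 6


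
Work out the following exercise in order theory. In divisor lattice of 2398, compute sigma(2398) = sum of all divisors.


sigma(n) = sum of divisors.
Divisors of 2398: [1, 2, 11, 22, 109, 218, 1199, 2398]
Sum = 3960


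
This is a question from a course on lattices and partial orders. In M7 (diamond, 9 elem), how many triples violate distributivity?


Distributive law: a ^ (b v c) = (a ^ b) v (a ^ c).
Check all 9^3 = 729 ordered triples (a,b,c).
  e.g. a=a1, b=a2, c=a3: lhs=a1 != rhs=0
  e.g. a=a1, b=a2, c=a4: lhs=a1 != rhs=0
Total violating triples: 210


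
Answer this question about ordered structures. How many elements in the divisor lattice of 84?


Divisors of 84: [1, 2, 3, 4, 6, 7, 12, 14, 21, 28, 42, 84]
Count: 12


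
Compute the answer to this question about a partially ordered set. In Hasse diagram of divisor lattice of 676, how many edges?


A cover relation a -< b holds when a < b with no c strictly between.
Cover relations:
  1 -< 2
  1 -< 13
  2 -< 4
  2 -< 26
  4 -< 52
  13 -< 26
  13 -< 169
  26 -< 52
  ...4 more
Total: 12


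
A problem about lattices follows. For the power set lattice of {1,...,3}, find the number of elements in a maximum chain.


A chain is a totally ordered subset; we count the number of elements in a maximum chain.
Compute, for each element x, the size of the longest chain ending at x:
  {}: 1
  {1}: 2
  {2}: 2
  {3}: 2
  {1,2}: 3
  {1,3}: 3
  ...
A maximum chain: {} < {1} < {1,2} < {1,2,3}
Number of elements in the longest chain: 4


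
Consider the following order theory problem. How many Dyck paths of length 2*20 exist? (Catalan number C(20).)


C(n) = C(2n, n) / (n+1).
C(40, 20) = 137846528820
C(20) = 137846528820 / 21 = 6564120420


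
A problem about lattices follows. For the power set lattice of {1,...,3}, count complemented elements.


An element a is complemented if some b has a meet b = bottom, a join b = top.
every subset A has complement S\A, so all elements are complemented.
Complemented elements: {}, {1}, {2}, {3}, {1,2}, {1,3}, ... (2 more)
Count: 8


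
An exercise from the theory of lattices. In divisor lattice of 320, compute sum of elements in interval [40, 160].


Interval [40,160] in divisors of 320: [40, 80, 160]
Sum = 280


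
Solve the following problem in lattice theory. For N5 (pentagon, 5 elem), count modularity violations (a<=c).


Modular law: if a <= c then a v (b ^ c) = (a v b) ^ c.
Check all triples (a,b,c) with a <= c among 5 elements.
  e.g. a=a, b=c, c=b: lhs=a != rhs=b
Total violating triples: 1


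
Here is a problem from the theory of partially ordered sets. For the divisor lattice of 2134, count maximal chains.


A maximal chain goes from the minimum element to a maximal element via cover relations.
Counting all min-to-max paths in the cover graph.
Total maximal chains: 6


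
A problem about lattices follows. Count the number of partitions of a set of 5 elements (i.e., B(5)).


B(n) = number of set partitions of an n-element set.
B(n) satisfies the recurrence: B(n+1) = sum_k C(n,k)*B(k).
B(5) = 52


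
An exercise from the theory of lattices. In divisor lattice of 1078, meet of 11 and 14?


In a divisor lattice, meet = gcd (greatest common divisor).
By Euclidean algorithm or factoring: gcd(11,14) = 1


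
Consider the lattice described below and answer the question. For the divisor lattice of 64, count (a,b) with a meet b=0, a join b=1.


Complement pair (a,b): a meet b = bottom, a join b = top.
Here: gcd(a,b)=1 and lcm(a,b)=64, i.e. a*b=64 with a,b coprime.
Pairs found: (1,64), (64,1)
Total ordered pairs: 2


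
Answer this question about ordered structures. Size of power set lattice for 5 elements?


Power set = 2^n.
2^5 = 32


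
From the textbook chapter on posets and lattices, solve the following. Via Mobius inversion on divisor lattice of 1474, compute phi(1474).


phi(n) = n * prod_{p|n} (1 - 1/p).
Prime divisors of 1474: [2, 11, 67]
phi(1474) = 1474 * (1 - 1/2) * (1 - 1/11) * (1 - 1/67)
phi(1474) = 660


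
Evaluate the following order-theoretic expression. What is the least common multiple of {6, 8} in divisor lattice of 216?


In a divisor lattice, join = lcm (least common multiple).
Compute lcm iteratively: start with first element, then lcm(current, next).
Elements: [6, 8]
lcm(6,8) = 24
Final lcm = 24


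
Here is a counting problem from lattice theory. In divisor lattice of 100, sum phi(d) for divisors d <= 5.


Divisors of 100 up to 5: [1, 2, 4, 5]
phi values: [1, 1, 2, 4]
Sum = 8


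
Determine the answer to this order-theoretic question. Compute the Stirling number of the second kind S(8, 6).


S(n,k) = k*S(n-1,k) + S(n-1,k-1).
S(7,6) = 21, S(7,5) = 140
S(8,6) = 6*21 + 140 = 126 + 140
S(8,6) = 266


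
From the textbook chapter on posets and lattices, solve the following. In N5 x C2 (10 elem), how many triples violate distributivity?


Distributive law: a ^ (b v c) = (a ^ b) v (a ^ c).
Check all 10^3 = 1000 ordered triples (a,b,c).
  e.g. a=(b,0), b=(a,0), c=(c,0): lhs=(b,0) != rhs=(a,0)
  e.g. a=(b,0), b=(a,0), c=(c,1): lhs=(b,0) != rhs=(a,0)
Total violating triples: 16


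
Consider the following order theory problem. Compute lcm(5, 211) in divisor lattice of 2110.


In a divisor lattice, join = lcm (least common multiple).
gcd(5,211) = 1
lcm(5,211) = 5*211/gcd = 1055/1 = 1055


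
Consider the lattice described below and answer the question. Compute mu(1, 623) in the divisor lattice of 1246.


In a divisor lattice, mu(a,b) = mu(b/a) where mu is the classical Mobius function.
b/a = 623/1 = 623
Prime factorization of 623: primes [7, 89]
623 is squarefree with 2 prime factor(s), so mu(623) = (-1)^2 = 1


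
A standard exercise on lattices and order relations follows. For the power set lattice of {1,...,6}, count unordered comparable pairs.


A comparable pair {a,b} has a < b or b < a in the order.
Count unordered pairs where one element is strictly below the other.
Examples: {{},{1}}, {{},{2}}, {{},{3}}, {{},{4}}, ...
Total comparable pairs: 665


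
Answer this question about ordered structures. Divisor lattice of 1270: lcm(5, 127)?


Join=lcm.
gcd(5,127)=1
lcm=635


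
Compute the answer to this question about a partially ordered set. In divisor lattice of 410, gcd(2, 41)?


Meet=gcd.
gcd(2,41)=1


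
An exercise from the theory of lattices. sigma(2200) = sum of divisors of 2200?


sigma(n) = sum of divisors.
Divisors of 2200: [1, 2, 4, 5, 8, 10, 11, 20, 22, 25, 40, 44, 50, 55, 88, 100, 110, 200, 220, 275, 440, 550, 1100, 2200]
Sum = 5580


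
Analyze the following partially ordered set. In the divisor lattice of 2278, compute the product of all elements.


Divisors of 2278: [1, 2, 17, 34, 67, 134, 1139, 2278]
Product = n^(d(n)/2) = 2278^(8/2)
Product = 26928668432656


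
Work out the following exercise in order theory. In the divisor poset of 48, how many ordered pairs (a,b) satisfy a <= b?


The order relation is {(a,b) : a <= b}, reflexive so it includes (a,a).
Examples: (1,1), (1,12), (1,16), (1,2), (1,24), ...
Total ordered pairs: 45


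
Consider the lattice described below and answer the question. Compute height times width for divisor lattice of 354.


Height = length of longest chain minus 1; width = size of largest antichain.
A maximum chain: 1 | 59 | 177 | 354  (height 3).
A maximum antichain: {2, 3, 59}  (width 3).
Product = 3 * 3 = 9


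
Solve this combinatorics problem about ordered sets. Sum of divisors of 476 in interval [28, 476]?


Interval [28,476] in divisors of 476: [28, 476]
Sum = 504


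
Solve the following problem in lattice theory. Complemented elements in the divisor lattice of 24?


An element a is complemented if some b has a meet b = bottom, a join b = top.
a is complemented iff gcd(a, n/a)=1, i.e. a is a unitary divisor of 24.
Complemented elements: 1, 3, 8, 24
Count: 4


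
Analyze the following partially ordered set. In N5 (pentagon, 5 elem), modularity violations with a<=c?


Modular law: if a <= c then a v (b ^ c) = (a v b) ^ c.
Check all triples (a,b,c) with a <= c among 5 elements.
  e.g. a=a, b=c, c=b: lhs=a != rhs=b
Total violating triples: 1


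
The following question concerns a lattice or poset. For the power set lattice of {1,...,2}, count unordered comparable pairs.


A comparable pair {a,b} has a < b or b < a in the order.
Count unordered pairs where one element is strictly below the other.
Examples: {{},{1}}, {{},{2}}, {{},{1,2}}, {{1},{1,2}}, ...
Total comparable pairs: 5


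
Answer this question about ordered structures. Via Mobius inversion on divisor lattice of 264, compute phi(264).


phi(n) = n * prod_{p|n} (1 - 1/p).
Prime divisors of 264: [2, 3, 11]
phi(264) = 264 * (1 - 1/2) * (1 - 1/3) * (1 - 1/11)
phi(264) = 80


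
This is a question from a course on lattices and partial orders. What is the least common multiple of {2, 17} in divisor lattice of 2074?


In a divisor lattice, join = lcm (least common multiple).
Compute lcm iteratively: start with first element, then lcm(current, next).
Elements: [2, 17]
lcm(2,17) = 34
Final lcm = 34


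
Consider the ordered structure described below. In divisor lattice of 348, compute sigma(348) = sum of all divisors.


sigma(n) = sum of divisors.
Divisors of 348: [1, 2, 3, 4, 6, 12, 29, 58, 87, 116, 174, 348]
Sum = 840


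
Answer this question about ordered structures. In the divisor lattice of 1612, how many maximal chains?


A maximal chain goes from the minimum element to a maximal element via cover relations.
Counting all min-to-max paths in the cover graph.
Total maximal chains: 12


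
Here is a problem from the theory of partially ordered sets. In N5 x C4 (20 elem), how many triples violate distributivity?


Distributive law: a ^ (b v c) = (a ^ b) v (a ^ c).
Check all 20^3 = 8000 ordered triples (a,b,c).
  e.g. a=(b,0), b=(a,0), c=(c,0): lhs=(b,0) != rhs=(a,0)
  e.g. a=(b,0), b=(a,0), c=(c,1): lhs=(b,0) != rhs=(a,0)
Total violating triples: 128


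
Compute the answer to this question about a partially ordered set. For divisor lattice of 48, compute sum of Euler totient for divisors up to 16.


Divisors of 48 up to 16: [1, 2, 3, 4, 6, 8, 12, 16]
phi values: [1, 1, 2, 2, 2, 4, 4, 8]
Sum = 24


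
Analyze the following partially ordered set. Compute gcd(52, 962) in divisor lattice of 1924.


In a divisor lattice, meet = gcd (greatest common divisor).
By Euclidean algorithm or factoring: gcd(52,962) = 26


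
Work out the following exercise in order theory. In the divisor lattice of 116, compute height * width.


Height = length of longest chain minus 1; width = size of largest antichain.
A maximum chain: 1 | 29 | 58 | 116  (height 3).
A maximum antichain: {2, 29}  (width 2).
Product = 3 * 2 = 6


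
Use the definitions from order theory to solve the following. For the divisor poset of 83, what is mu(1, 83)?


In a divisor lattice, mu(a,b) = mu(b/a) where mu is the classical Mobius function.
b/a = 83/1 = 83
Prime factorization of 83: primes [83]
83 is squarefree with 1 prime factor(s), so mu(83) = (-1)^1 = -1


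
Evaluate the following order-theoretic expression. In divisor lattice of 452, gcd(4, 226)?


Meet=gcd.
gcd(4,226)=2


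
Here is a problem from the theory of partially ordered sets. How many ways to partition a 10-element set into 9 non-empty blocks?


S(n,k) = k*S(n-1,k) + S(n-1,k-1).
S(9,9) = 1, S(9,8) = 36
S(10,9) = 9*1 + 36 = 9 + 36
S(10,9) = 45


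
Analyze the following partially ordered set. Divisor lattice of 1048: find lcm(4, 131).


In a divisor lattice, join = lcm (least common multiple).
gcd(4,131) = 1
lcm(4,131) = 4*131/gcd = 524/1 = 524


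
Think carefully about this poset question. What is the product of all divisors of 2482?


Divisors of 2482: [1, 2, 17, 34, 73, 146, 1241, 2482]
Product = n^(d(n)/2) = 2482^(8/2)
Product = 37949591784976


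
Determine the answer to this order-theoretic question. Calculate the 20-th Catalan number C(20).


C(n) = C(2n, n) / (n+1).
C(40, 20) = 137846528820
C(20) = 137846528820 / 21 = 6564120420


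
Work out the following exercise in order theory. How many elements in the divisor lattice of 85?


Divisors of 85: [1, 5, 17, 85]
Count: 4


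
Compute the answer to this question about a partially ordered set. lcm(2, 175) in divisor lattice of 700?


Join=lcm.
gcd(2,175)=1
lcm=350


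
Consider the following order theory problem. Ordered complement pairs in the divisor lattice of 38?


Complement pair (a,b): a meet b = bottom, a join b = top.
Here: gcd(a,b)=1 and lcm(a,b)=38, i.e. a*b=38 with a,b coprime.
Pairs found: (1,38), (2,19), (19,2), (38,1)
Total ordered pairs: 4


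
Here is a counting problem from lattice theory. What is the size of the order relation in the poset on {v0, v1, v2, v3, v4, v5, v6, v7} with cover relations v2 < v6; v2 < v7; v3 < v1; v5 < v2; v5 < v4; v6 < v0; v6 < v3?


The order relation is {(a,b) : a <= b}, reflexive so it includes (a,a).
Examples: (v0,v0), (v1,v1), (v2,v0), (v2,v1), (v2,v2), ...
Total ordered pairs: 24


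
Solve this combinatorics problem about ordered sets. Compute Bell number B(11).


B(n) = number of set partitions of an n-element set.
B(n) satisfies the recurrence: B(n+1) = sum_k C(n,k)*B(k).
B(11) = 678570
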